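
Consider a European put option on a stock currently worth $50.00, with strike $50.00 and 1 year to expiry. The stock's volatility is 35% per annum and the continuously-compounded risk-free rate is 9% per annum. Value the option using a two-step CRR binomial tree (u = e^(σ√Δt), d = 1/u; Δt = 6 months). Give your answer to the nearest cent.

$3.93

CRR parameters: u = e^(σ√Δt) = e^(0.35·√0.5) = 1.2808, d = 1/u = 0.7808
Per-period rate: rΔt = 0.09·0.5 = 0.045, so R = e^0.045 = 1.0460
Risk-neutral probability p = (e^0.045 − 0.7808)/(1.2808 − 0.7808) = 0.2653/0.5000 = 0.5305
Terminal stock prices: S_uu = 82.02, S_ud = 50, S_dd = 30.48
Terminal payoffs (K − S): max(-32.02, 0) = 0, max(0, 0) = 0, max(19.52, 0) = 19.52
Node u (S = 64.04): V_u = e^(−0.045)·[0.5305·0.0000 + 0.4695·0.0000] = 0.0000
Node d (S = 39.04): V_d = e^(−0.045)·[0.5305·0.0000 + 0.4695·19.5207] = 8.7619
Node 0 (S = 50): V_0 = e^(−0.045)·[0.5305·0.0000 + 0.4695·8.7619] = 3.9328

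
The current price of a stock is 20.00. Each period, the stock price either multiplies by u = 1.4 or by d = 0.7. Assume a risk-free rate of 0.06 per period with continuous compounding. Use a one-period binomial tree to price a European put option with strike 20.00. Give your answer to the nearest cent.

Risk-neutral probability p = (e^0.06 − 0.7)/(1.4 − 0.7) = 0.3618/0.7000 = 0.5169
Terminal stock prices: S_u = 28, S_d = 14
Terminal payoffs (K − S): max(-8, 0) = 0, max(6, 0) = 6
Node 0 (S = 20): V_0 = e^(−0.06)·[0.5169·0.0000 + 0.4831·6.0000] = 2.7297

2.73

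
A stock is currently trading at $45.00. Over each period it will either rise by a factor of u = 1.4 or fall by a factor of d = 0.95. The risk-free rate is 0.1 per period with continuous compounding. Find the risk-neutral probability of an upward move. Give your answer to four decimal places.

Risk-neutral probability p = (e^0.1 − 0.95)/(1.4 − 0.95) = 0.1552/0.4500 = 0.3448

p = 0.3448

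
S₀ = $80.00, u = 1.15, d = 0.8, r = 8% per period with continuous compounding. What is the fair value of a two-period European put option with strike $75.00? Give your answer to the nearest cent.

Risk-neutral probability p = (e^0.08 − 0.8)/(1.15 − 0.8) = 0.2833/0.3500 = 0.8094
Terminal stock prices: S_uu = 105.8, S_ud = 73.6, S_dd = 51.2
Terminal payoffs (K − S): max(-30.8, 0) = 0, max(1.4, 0) = 1.4, max(23.8, 0) = 23.8
Node u (S = 92): V_u = e^(−0.08)·[0.8094·0.0000 + 0.1906·1.4000] = 0.2463
Node d (S = 64): V_d = e^(−0.08)·[0.8094·1.4000 + 0.1906·23.8000] = 5.2337
Node 0 (S = 80): V_0 = e^(−0.08)·[0.8094·0.2463 + 0.1906·5.2337] = 1.1049

$1.10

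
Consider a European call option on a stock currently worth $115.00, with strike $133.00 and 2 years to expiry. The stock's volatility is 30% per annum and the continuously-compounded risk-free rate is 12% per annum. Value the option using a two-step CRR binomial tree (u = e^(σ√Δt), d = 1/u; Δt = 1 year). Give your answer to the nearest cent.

CRR parameters: u = e^(σ√Δt) = e^(0.3·√1) = 1.3499, d = 1/u = 0.7408
Per-period rate: rΔt = 0.12·1 = 0.12, so R = e^0.12 = 1.1275
Risk-neutral probability p = (e^0.12 − 0.7408)/(1.3499 − 0.7408) = 0.3867/0.6090 = 0.6349
Terminal stock prices: S_uu = 209.5, S_ud = 115, S_dd = 63.11
Terminal payoffs (S − K): max(76.54, 0) = 76.54, max(-18, 0) = 0, max(-69.89, 0) = 0
Node u (S = 155.2): V_u = e^(−0.12)·[0.6349·76.5437 + 0.3651·0.0000] = 43.1020
Node d (S = 85.19): V_d = e^(−0.12)·[0.6349·0.0000 + 0.3651·0.0000] = 0.0000
Node 0 (S = 115): V_0 = e^(−0.12)·[0.6349·43.1020 + 0.3651·0.0000] = 24.2709

$24.27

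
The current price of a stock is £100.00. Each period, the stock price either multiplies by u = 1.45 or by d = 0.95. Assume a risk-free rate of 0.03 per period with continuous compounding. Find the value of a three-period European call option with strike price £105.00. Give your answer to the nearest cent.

Risk-neutral probability p = (e^0.03 − 0.95)/(1.45 − 0.95) = 0.0805/0.5000 = 0.1609
Terminal stock prices: S_uuu = 304.9, S_uud = 199.7, S_udd = 130.9, S_ddd = 85.74
Terminal payoffs (S − K): max(199.9, 0) = 199.9, max(94.74, 0) = 94.74, max(25.86, 0) = 25.86, max(-19.26, 0) = 0
Node uu (S = 210.2): V_uu = e^(−0.03)·[0.1609·199.8625 + 0.8391·94.7375] = 108.3532
Node ud (S = 137.8): V_ud = e^(−0.03)·[0.1609·94.7375 + 0.8391·25.8625] = 35.8532
Node dd (S = 90.25): V_dd = e^(−0.03)·[0.1609·25.8625 + 0.8391·0.0000] = 4.0385
Node u (S = 145): V_u = e^(−0.03)·[0.1609·108.3532 + 0.8391·35.8532] = 46.1147
Node d (S = 95): V_d = e^(−0.03)·[0.1609·35.8532 + 0.8391·4.0385] = 8.8871
Node 0 (S = 100): V_0 = e^(−0.03)·[0.1609·46.1147 + 0.8391·8.8871] = 14.4377

£14.44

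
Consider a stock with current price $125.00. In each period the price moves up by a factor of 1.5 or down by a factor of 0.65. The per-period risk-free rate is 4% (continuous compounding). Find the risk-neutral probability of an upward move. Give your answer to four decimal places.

Risk-neutral probability p = (e^0.04 − 0.65)/(1.5 − 0.65) = 0.3908/0.8500 = 0.4598

p = 0.4598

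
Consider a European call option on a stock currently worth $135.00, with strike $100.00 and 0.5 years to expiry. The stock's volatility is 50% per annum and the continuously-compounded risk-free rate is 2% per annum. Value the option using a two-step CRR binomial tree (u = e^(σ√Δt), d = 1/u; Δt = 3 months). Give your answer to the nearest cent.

CRR parameters: u = e^(σ√Δt) = e^(0.5·√0.25) = 1.2840, d = 1/u = 0.7788
Per-period rate: rΔt = 0.02·0.25 = 0.005, so R = e^0.005 = 1.0050
Risk-neutral probability p = (e^0.005 − 0.7788)/(1.2840 − 0.7788) = 0.2262/0.5052 = 0.4477
Terminal stock prices: S_uu = 222.6, S_ud = 135, S_dd = 81.88
Terminal payoffs (S − K): max(122.6, 0) = 122.6, max(35, 0) = 35, max(-18.12, 0) = 0
Node u (S = 173.3): V_u = e^(−0.005)·[0.4477·122.5774 + 0.5523·35.0000] = 73.8422
Node d (S = 105.1): V_d = e^(−0.005)·[0.4477·35.0000 + 0.5523·0.0000] = 15.5929
Node 0 (S = 135): V_0 = e^(−0.005)·[0.4477·73.8422 + 0.5523·15.5929] = 41.4659

$41.47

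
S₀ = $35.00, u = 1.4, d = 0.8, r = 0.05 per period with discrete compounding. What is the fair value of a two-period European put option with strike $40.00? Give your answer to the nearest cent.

Risk-neutral probability p = (1 + 0.05 − 0.8)/(1.4 − 0.8) = 0.2500/0.6000 = 0.4167
Terminal stock prices: S_uu = 68.6, S_ud = 39.2, S_dd = 22.4
Terminal payoffs (K − S): max(-28.6, 0) = 0, max(0.8, 0) = 0.8, max(17.6, 0) = 17.6
Node u (S = 49): V_u = 1/1.05·[0.4167·0.0000 + 0.5833·0.8000] = 0.4444
Node d (S = 28): V_d = 1/1.05·[0.4167·0.8000 + 0.5833·17.6000] = 10.0952
Node 0 (S = 35): V_0 = 1/1.05·[0.4167·0.4444 + 0.5833·10.0952] = 5.7848

$5.78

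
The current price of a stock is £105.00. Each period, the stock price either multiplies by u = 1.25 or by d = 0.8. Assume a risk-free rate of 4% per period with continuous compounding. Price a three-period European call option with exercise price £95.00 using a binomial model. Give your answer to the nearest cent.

Risk-neutral probability p = (e^0.04 − 0.8)/(1.25 − 0.8) = 0.2408/0.4500 = 0.5351
Terminal stock prices: S_uuu = 205.1, S_uud = 131.2, S_udd = 84, S_ddd = 53.76
Terminal payoffs (S − K): max(110.1, 0) = 110.1, max(36.25, 0) = 36.25, max(-11, 0) = 0, max(-41.24, 0) = 0
Node uu (S = 164.1): V_uu = e^(−0.04)·[0.5351·110.0781 + 0.4649·36.2500] = 72.7875
Node ud (S = 105): V_ud = e^(−0.04)·[0.5351·36.2500 + 0.4649·0.0000] = 18.6380
Node dd (S = 67.2): V_dd = e^(−0.04)·[0.5351·0.0000 + 0.4649·0.0000] = 0.0000
Node u (S = 131.2): V_u = e^(−0.04)·[0.5351·72.7875 + 0.4649·18.6380] = 45.7483
Node d (S = 84): V_d = e^(−0.04)·[0.5351·18.6380 + 0.4649·0.0000] = 9.5828
Node 0 (S = 105): V_0 = e^(−0.04)·[0.5351·45.7483 + 0.4649·9.5828] = 27.8016

£27.80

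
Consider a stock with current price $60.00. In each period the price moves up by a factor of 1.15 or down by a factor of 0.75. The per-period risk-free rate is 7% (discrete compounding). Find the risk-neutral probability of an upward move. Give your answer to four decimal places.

Risk-neutral probability p = (1 + 0.07 − 0.75)/(1.15 − 0.75) = 0.3200/0.4000 = 0.8000

p = 0.8000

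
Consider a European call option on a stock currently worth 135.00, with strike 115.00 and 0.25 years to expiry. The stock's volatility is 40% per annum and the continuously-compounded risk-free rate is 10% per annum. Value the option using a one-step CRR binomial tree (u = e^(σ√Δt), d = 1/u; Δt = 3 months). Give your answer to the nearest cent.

24.96

CRR parameters: u = e^(σ√Δt) = e^(0.4·√0.25) = 1.2214, d = 1/u = 0.8187
Per-period rate: rΔt = 0.1·0.25 = 0.025, so R = e^0.025 = 1.0253
Risk-neutral probability p = (e^0.025 − 0.8187)/(1.2214 − 0.8187) = 0.2066/0.4027 = 0.5130
Terminal stock prices: S_u = 164.9, S_d = 110.5
Terminal payoffs (S − K): max(49.89, 0) = 49.89, max(-4.471, 0) = 0
Node 0 (S = 135): V_0 = e^(−0.025)·[0.5130·49.8894 + 0.4870·0.0000] = 24.9630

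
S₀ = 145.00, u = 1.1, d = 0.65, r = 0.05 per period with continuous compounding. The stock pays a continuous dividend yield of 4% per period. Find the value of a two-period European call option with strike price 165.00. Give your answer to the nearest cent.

Per-period risk-free factor R = e^0.05 = 1.0513; dividend-adjusted growth = e^(0.05−0.04) = 1.0101.
Risk-neutral probability p = (1.0101 − 0.65)/(1.1 − 0.65) = 0.3601/0.4500 = 0.8001
Terminal stock prices: S_uu = 175.5, S_ud = 103.7, S_dd = 61.26
Terminal payoffs (S − K): max(10.45, 0) = 10.45, max(-61.33, 0) = 0, max(-103.7, 0) = 0
Node u (S = 159.5): V_u = e^(−0.05)·[0.8001·10.4500 + 0.1999·0.0000] = 7.9534
Node d (S = 94.25): V_d = e^(−0.05)·[0.8001·0.0000 + 0.1999·0.0000] = 0.0000
Node 0 (S = 145): V_0 = e^(−0.05)·[0.8001·7.9534 + 0.1999·0.0000] = 6.0532

6.05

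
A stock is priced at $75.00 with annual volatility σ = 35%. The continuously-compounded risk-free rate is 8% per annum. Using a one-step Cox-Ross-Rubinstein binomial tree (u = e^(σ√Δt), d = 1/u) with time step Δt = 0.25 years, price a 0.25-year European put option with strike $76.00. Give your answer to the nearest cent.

$6.22

CRR parameters: u = e^(σ√Δt) = e^(0.35·√0.25) = 1.1912, d = 1/u = 0.8395
Per-period rate: rΔt = 0.08·0.25 = 0.02, so R = e^0.02 = 1.0202
Risk-neutral probability p = (e^0.02 − 0.8395)/(1.1912 − 0.8395) = 0.1807/0.3518 = 0.5138
Terminal stock prices: S_u = 89.34, S_d = 62.96
Terminal payoffs (K − S): max(-13.34, 0) = 0, max(13.04, 0) = 13.04
Node 0 (S = 75): V_0 = e^(−0.02)·[0.5138·0.0000 + 0.4862·13.0407] = 6.2150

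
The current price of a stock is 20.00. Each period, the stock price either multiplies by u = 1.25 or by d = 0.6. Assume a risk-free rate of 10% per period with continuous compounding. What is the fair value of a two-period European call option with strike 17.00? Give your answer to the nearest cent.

7.05

Risk-neutral probability p = (e^0.1 − 0.6)/(1.25 − 0.6) = 0.5052/0.6500 = 0.7772
Terminal stock prices: S_uu = 31.25, S_ud = 15, S_dd = 7.2
Terminal payoffs (S − K): max(14.25, 0) = 14.25, max(-2, 0) = 0, max(-9.8, 0) = 0
Node u (S = 25): V_u = e^(−0.1)·[0.7772·14.2500 + 0.2228·0.0000] = 10.0210
Node d (S = 12): V_d = e^(−0.1)·[0.7772·0.0000 + 0.2228·0.0000] = 0.0000
Node 0 (S = 20): V_0 = e^(−0.1)·[0.7772·10.0210 + 0.2228·0.0000] = 7.0470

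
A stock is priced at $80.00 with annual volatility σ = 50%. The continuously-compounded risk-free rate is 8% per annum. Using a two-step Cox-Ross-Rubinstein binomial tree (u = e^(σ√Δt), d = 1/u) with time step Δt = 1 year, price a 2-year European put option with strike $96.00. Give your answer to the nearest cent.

$23.47

CRR parameters: u = e^(σ√Δt) = e^(0.5·√1) = 1.6487, d = 1/u = 0.6065
Per-period rate: rΔt = 0.08·1 = 0.08, so R = e^0.08 = 1.0833
Risk-neutral probability p = (e^0.08 − 0.6065)/(1.6487 − 0.6065) = 0.4768/1.0422 = 0.4575
Terminal stock prices: S_uu = 217.5, S_ud = 80, S_dd = 29.43
Terminal payoffs (K − S): max(-121.5, 0) = 0, max(16, 0) = 16, max(66.57, 0) = 66.57
Node u (S = 131.9): V_u = e^(−0.08)·[0.4575·0.0000 + 0.5425·16.0000] = 8.0133
Node d (S = 48.52): V_d = e^(−0.08)·[0.4575·16.0000 + 0.5425·66.5696] = 40.0967
Node 0 (S = 80): V_0 = e^(−0.08)·[0.4575·8.0133 + 0.5425·40.0967] = 23.4656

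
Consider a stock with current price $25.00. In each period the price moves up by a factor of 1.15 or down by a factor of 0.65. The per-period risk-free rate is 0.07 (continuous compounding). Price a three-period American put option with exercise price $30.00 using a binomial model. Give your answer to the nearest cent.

$5.00

Risk-neutral probability p = (e^0.07 − 0.65)/(1.15 − 0.65) = 0.4225/0.5000 = 0.8450
Terminal stock prices: S_uuu = 38.02, S_uud = 21.49, S_udd = 12.15, S_ddd = 6.866
Terminal payoffs (K − S): max(-8.022, 0) = 0, max(8.509, 0) = 8.509, max(17.85, 0) = 17.85, max(23.13, 0) = 23.13
Node uu (S = 33.06): continuation = e^(−0.07)·[0.8450·0.0000 + 0.1550·8.5094] = 1.2297; exercise value = 0.0000 ≤ continuation, so V_uu = 1.2297
Node ud (S = 18.69): continuation = e^(−0.07)·[0.8450·8.5094 + 0.1550·17.8531] = 9.2843; exercise value = 11.3125 > continuation, so V_ud = 11.3125 (exercise)
Node dd (S = 10.56): continuation = e^(−0.07)·[0.8450·17.8531 + 0.1550·23.1344] = 17.4093; exercise value = 19.4375 > continuation, so V_dd = 19.4375 (exercise)
Node u (S = 28.75): continuation = e^(−0.07)·[0.8450·1.2297 + 0.1550·11.3125] = 2.6036; exercise value = 1.2500 ≤ continuation, so V_u = 2.6036
Node d (S = 16.25): continuation = e^(−0.07)·[0.8450·11.3125 + 0.1550·19.4375] = 11.7218; exercise value = 13.7500 > continuation, so V_d = 13.7500 (exercise)
Node 0 (S = 25): continuation = e^(−0.07)·[0.8450·2.6036 + 0.1550·13.7500] = 4.0383; exercise value = 5.0000 > continuation, so V_0 = 5.0000 (exercise)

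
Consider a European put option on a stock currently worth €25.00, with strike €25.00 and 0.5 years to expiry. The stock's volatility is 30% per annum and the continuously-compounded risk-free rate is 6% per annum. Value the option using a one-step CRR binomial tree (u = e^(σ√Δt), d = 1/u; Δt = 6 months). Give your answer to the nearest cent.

CRR parameters: u = e^(σ√Δt) = e^(0.3·√0.5) = 1.2363, d = 1/u = 0.8089
Per-period rate: rΔt = 0.06·0.5 = 0.03, so R = e^0.03 = 1.0305
Risk-neutral probability p = (e^0.03 − 0.8089)/(1.2363 − 0.8089) = 0.2216/0.4275 = 0.5184
Terminal stock prices: S_u = 30.91, S_d = 20.22
Terminal payoffs (K − S): max(-5.908, 0) = 0, max(4.779, 0) = 4.779
Node 0 (S = 25): V_0 = e^(−0.03)·[0.5184·0.0000 + 0.4816·4.7786] = 2.2333

€2.23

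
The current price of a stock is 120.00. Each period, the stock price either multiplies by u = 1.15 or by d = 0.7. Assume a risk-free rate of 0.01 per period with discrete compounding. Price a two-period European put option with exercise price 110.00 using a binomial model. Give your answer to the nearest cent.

10.49

Risk-neutral probability p = (1 + 0.01 − 0.7)/(1.15 − 0.7) = 0.3100/0.4500 = 0.6889
Terminal stock prices: S_uu = 158.7, S_ud = 96.6, S_dd = 58.8
Terminal payoffs (K − S): max(-48.7, 0) = 0, max(13.4, 0) = 13.4, max(51.2, 0) = 51.2
Node u (S = 138): V_u = 1/1.01·[0.6889·0.0000 + 0.3111·13.4000] = 4.1276
Node d (S = 84): V_d = 1/1.01·[0.6889·13.4000 + 0.3111·51.2000] = 24.9109
Node 0 (S = 120): V_0 = 1/1.01·[0.6889·4.1276 + 0.3111·24.9109] = 10.4886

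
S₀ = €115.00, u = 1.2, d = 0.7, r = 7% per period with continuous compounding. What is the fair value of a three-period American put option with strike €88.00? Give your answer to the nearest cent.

€3.39

Risk-neutral probability p = (e^0.07 − 0.7)/(1.2 − 0.7) = 0.3725/0.5000 = 0.7450
Terminal stock prices: S_uuu = 198.7, S_uud = 115.9, S_udd = 67.62, S_ddd = 39.44
Terminal payoffs (K − S): max(-110.7, 0) = 0, max(-27.92, 0) = 0, max(20.38, 0) = 20.38, max(48.56, 0) = 48.56
Node uu (S = 165.6): continuation = e^(−0.07)·[0.7450·0.0000 + 0.2550·0.0000] = 0.0000; exercise value = 0.0000 ≤ continuation, so V_uu = 0.0000
Node ud (S = 96.6): continuation = e^(−0.07)·[0.7450·0.0000 + 0.2550·20.3800] = 4.8452; exercise value = 0.0000 ≤ continuation, so V_ud = 4.8452
Node dd (S = 56.35): continuation = e^(−0.07)·[0.7450·20.3800 + 0.2550·48.5550] = 25.7007; exercise value = 31.6500 > continuation, so V_dd = 31.6500 (exercise)
Node u (S = 138): continuation = e^(−0.07)·[0.7450·0.0000 + 0.2550·4.8452] = 1.1519; exercise value = 0.0000 ≤ continuation, so V_u = 1.1519
Node d (S = 80.5): continuation = e^(−0.07)·[0.7450·4.8452 + 0.2550·31.6500] = 10.8904; exercise value = 7.5000 ≤ continuation, so V_d = 10.8904
Node 0 (S = 115): continuation = e^(−0.07)·[0.7450·1.1519 + 0.2550·10.8904] = 3.3893; exercise value = 0.0000 ≤ continuation, so V_0 = 3.3893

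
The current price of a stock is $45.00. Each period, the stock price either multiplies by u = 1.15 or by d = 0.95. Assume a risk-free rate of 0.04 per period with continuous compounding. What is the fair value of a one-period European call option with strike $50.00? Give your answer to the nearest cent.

$0.76

Risk-neutral probability p = (e^0.04 − 0.95)/(1.15 − 0.95) = 0.0908/0.2000 = 0.4541
Terminal stock prices: S_u = 51.75, S_d = 42.75
Terminal payoffs (S − K): max(1.75, 0) = 1.75, max(-7.25, 0) = 0
Node 0 (S = 45): V_0 = e^(−0.04)·[0.4541·1.7500 + 0.5459·0.0000] = 0.7634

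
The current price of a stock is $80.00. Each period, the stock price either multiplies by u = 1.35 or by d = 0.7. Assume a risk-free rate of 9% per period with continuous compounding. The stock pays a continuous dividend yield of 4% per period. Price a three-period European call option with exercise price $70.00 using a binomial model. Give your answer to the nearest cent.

$25.14

Per-period risk-free factor R = e^0.09 = 1.0942; dividend-adjusted growth = e^(0.09−0.04) = 1.0513.
Risk-neutral probability p = (1.0513 − 0.7)/(1.35 − 0.7) = 0.3513/0.6500 = 0.5404
Terminal stock prices: S_uuu = 196.8, S_uud = 102.1, S_udd = 52.92, S_ddd = 27.44
Terminal payoffs (S − K): max(126.8, 0) = 126.8, max(32.06, 0) = 32.06, max(-17.08, 0) = 0, max(-42.56, 0) = 0
Node uu (S = 145.8): V_uu = e^(−0.09)·[0.5404·126.8300 + 0.4596·32.0600] = 76.1079
Node ud (S = 75.6): V_ud = e^(−0.09)·[0.5404·32.0600 + 0.4596·0.0000] = 15.8346
Node dd (S = 39.2): V_dd = e^(−0.09)·[0.5404·0.0000 + 0.4596·0.0000] = 0.0000
Node u (S = 108): V_u = e^(−0.09)·[0.5404·76.1079 + 0.4596·15.8346] = 44.2410
Node d (S = 56): V_d = e^(−0.09)·[0.5404·15.8346 + 0.4596·0.0000] = 7.8208
Node 0 (S = 80): V_0 = e^(−0.09)·[0.5404·44.2410 + 0.4596·7.8208] = 25.1357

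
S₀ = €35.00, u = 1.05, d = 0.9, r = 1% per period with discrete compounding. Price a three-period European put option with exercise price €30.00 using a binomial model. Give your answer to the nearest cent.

Risk-neutral probability p = (1 + 0.01 − 0.9)/(1.05 − 0.9) = 0.1100/0.1500 = 0.7333
Terminal stock prices: S_uuu = 40.52, S_uud = 34.73, S_udd = 29.77, S_ddd = 25.52
Terminal payoffs (K − S): max(-10.52, 0) = 0, max(-4.729, 0) = 0, max(0.2325, 0) = 0.2325, max(4.485, 0) = 4.485
Node uu (S = 38.59): V_uu = 1/1.01·[0.7333·0.0000 + 0.2667·0.0000] = 0.0000
Node ud (S = 33.08): V_ud = 1/1.01·[0.7333·0.0000 + 0.2667·0.2325] = 0.0614
Node dd (S = 28.35): V_dd = 1/1.01·[0.7333·0.2325 + 0.2667·4.4850] = 1.3530
Node u (S = 36.75): V_u = 1/1.01·[0.7333·0.0000 + 0.2667·0.0614] = 0.0162
Node d (S = 31.5): V_d = 1/1.01·[0.7333·0.0614 + 0.2667·1.3530] = 0.4018
Node 0 (S = 35): V_0 = 1/1.01·[0.7333·0.0162 + 0.2667·0.4018] = 0.1179

€0.12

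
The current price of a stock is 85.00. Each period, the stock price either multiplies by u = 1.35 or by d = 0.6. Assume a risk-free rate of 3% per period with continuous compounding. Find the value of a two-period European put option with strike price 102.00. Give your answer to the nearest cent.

Risk-neutral probability p = (e^0.03 − 0.6)/(1.35 − 0.6) = 0.4305/0.7500 = 0.5739
Terminal stock prices: S_uu = 154.9, S_ud = 68.85, S_dd = 30.6
Terminal payoffs (K − S): max(-52.91, 0) = 0, max(33.15, 0) = 33.15, max(71.4, 0) = 71.4
Node u (S = 114.8): V_u = e^(−0.03)·[0.5739·0.0000 + 0.4261·33.1500] = 13.7065
Node d (S = 51): V_d = e^(−0.03)·[0.5739·33.1500 + 0.4261·71.4000] = 47.9854
Node 0 (S = 85): V_0 = e^(−0.03)·[0.5739·13.7065 + 0.4261·47.9854] = 27.4747

27.47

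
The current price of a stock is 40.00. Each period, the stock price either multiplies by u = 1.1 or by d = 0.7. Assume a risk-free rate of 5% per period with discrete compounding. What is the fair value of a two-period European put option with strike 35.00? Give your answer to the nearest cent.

Risk-neutral probability p = (1 + 0.05 − 0.7)/(1.1 − 0.7) = 0.3500/0.4000 = 0.8750
Terminal stock prices: S_uu = 48.4, S_ud = 30.8, S_dd = 19.6
Terminal payoffs (K − S): max(-13.4, 0) = 0, max(4.2, 0) = 4.2, max(15.4, 0) = 15.4
Node u (S = 44): V_u = 1/1.05·[0.8750·0.0000 + 0.1250·4.2000] = 0.5000
Node d (S = 28): V_d = 1/1.05·[0.8750·4.2000 + 0.1250·15.4000] = 5.3333
Node 0 (S = 40): V_0 = 1/1.05·[0.8750·0.5000 + 0.1250·5.3333] = 1.0516

1.05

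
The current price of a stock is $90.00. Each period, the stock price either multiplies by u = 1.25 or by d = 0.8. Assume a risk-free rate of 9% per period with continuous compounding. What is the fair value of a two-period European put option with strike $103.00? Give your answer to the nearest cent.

Risk-neutral probability p = (e^0.09 − 0.8)/(1.25 − 0.8) = 0.2942/0.4500 = 0.6537
Terminal stock prices: S_uu = 140.6, S_ud = 90, S_dd = 57.6
Terminal payoffs (K − S): max(-37.62, 0) = 0, max(13, 0) = 13, max(45.4, 0) = 45.4
Node u (S = 112.5): V_u = e^(−0.09)·[0.6537·0.0000 + 0.3463·13.0000] = 4.1142
Node d (S = 72): V_d = e^(−0.09)·[0.6537·13.0000 + 0.3463·45.4000] = 22.1349
Node 0 (S = 90): V_0 = e^(−0.09)·[0.6537·4.1142 + 0.3463·22.1349] = 9.4632

$9.46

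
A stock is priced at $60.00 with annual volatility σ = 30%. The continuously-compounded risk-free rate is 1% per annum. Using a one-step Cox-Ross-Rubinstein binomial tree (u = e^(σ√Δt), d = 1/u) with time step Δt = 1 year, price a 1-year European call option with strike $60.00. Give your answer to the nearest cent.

$9.19

CRR parameters: u = e^(σ√Δt) = e^(0.3·√1) = 1.3499, d = 1/u = 0.7408
Per-period rate: rΔt = 0.01·1 = 0.01, so R = e^0.01 = 1.0101
Risk-neutral probability p = (e^0.01 − 0.7408)/(1.3499 − 0.7408) = 0.2692/0.6090 = 0.4421
Terminal stock prices: S_u = 80.99, S_d = 44.45
Terminal payoffs (S − K): max(20.99, 0) = 20.99, max(-15.55, 0) = 0
Node 0 (S = 60): V_0 = e^(−0.01)·[0.4421·20.9915 + 0.5579·0.0000] = 9.1872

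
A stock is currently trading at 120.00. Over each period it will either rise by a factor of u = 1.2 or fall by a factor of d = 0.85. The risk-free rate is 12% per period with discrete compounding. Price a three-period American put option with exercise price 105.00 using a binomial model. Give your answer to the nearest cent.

Risk-neutral probability p = (1 + 0.12 − 0.85)/(1.2 − 0.85) = 0.2700/0.3500 = 0.7714
Terminal stock prices: S_uuu = 207.4, S_uud = 146.9, S_udd = 104, S_ddd = 73.69
Terminal payoffs (K − S): max(-102.4, 0) = 0, max(-41.88, 0) = 0, max(0.96, 0) = 0.96, max(31.31, 0) = 31.31
Node uu (S = 172.8): continuation = 1/1.12·[0.7714·0.0000 + 0.2286·0.0000] = 0.0000; exercise value = 0.0000 ≤ continuation, so V_uu = 0.0000
Node ud (S = 122.4): continuation = 1/1.12·[0.7714·0.0000 + 0.2286·0.9600] = 0.1959; exercise value = 0.0000 ≤ continuation, so V_ud = 0.1959
Node dd (S = 86.7): continuation = 1/1.12·[0.7714·0.9600 + 0.2286·31.3050] = 7.0500; exercise value = 18.3000 > continuation, so V_dd = 18.3000 (exercise)
Node u (S = 144): continuation = 1/1.12·[0.7714·0.0000 + 0.2286·0.1959] = 0.0400; exercise value = 0.0000 ≤ continuation, so V_u = 0.0400
Node d (S = 102): continuation = 1/1.12·[0.7714·0.1959 + 0.2286·18.3000] = 3.8696; exercise value = 3.0000 ≤ continuation, so V_d = 3.8696
Node 0 (S = 120): continuation = 1/1.12·[0.7714·0.0400 + 0.2286·3.8696] = 0.8173; exercise value = 0.0000 ≤ continuation, so V_0 = 0.8173

0.82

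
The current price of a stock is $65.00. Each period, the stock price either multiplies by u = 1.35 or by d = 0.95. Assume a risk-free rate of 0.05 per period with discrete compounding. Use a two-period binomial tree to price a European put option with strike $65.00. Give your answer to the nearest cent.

$3.23

Risk-neutral probability p = (1 + 0.05 − 0.95)/(1.35 − 0.95) = 0.1000/0.4000 = 0.2500
Terminal stock prices: S_uu = 118.5, S_ud = 83.36, S_dd = 58.66
Terminal payoffs (K − S): max(-53.46, 0) = 0, max(-18.36, 0) = 0, max(6.337, 0) = 6.337
Node u (S = 87.75): V_u = 1/1.05·[0.2500·0.0000 + 0.7500·0.0000] = 0.0000
Node d (S = 61.75): V_d = 1/1.05·[0.2500·0.0000 + 0.7500·6.3375] = 4.5268
Node 0 (S = 65): V_0 = 1/1.05·[0.2500·0.0000 + 0.7500·4.5268] = 3.2334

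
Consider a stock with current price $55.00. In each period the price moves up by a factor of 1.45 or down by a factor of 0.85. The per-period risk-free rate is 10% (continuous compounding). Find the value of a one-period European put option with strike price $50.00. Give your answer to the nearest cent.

$1.69

Risk-neutral probability p = (e^0.1 − 0.85)/(1.45 − 0.85) = 0.2552/0.6000 = 0.4253
Terminal stock prices: S_u = 79.75, S_d = 46.75
Terminal payoffs (K − S): max(-29.75, 0) = 0, max(3.25, 0) = 3.25
Node 0 (S = 55): V_0 = e^(−0.1)·[0.4253·0.0000 + 0.5747·3.2500] = 1.6901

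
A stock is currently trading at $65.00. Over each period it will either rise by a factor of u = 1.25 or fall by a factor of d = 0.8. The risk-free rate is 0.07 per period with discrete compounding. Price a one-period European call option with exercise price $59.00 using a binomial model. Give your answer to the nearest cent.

Risk-neutral probability p = (1 + 0.07 − 0.8)/(1.25 − 0.8) = 0.2700/0.4500 = 0.6000
Terminal stock prices: S_u = 81.25, S_d = 52
Terminal payoffs (S − K): max(22.25, 0) = 22.25, max(-7, 0) = 0
Node 0 (S = 65): V_0 = 1/1.07·[0.6000·22.2500 + 0.4000·0.0000] = 12.4766

$12.48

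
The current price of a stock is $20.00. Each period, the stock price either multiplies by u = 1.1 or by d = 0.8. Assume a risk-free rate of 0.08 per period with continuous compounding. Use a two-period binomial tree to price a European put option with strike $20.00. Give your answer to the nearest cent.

Risk-neutral probability p = (e^0.08 − 0.8)/(1.1 − 0.8) = 0.2833/0.3000 = 0.9443
Terminal stock prices: S_uu = 24.2, S_ud = 17.6, S_dd = 12.8
Terminal payoffs (K − S): max(-4.2, 0) = 0, max(2.4, 0) = 2.4, max(7.2, 0) = 7.2
Node u (S = 22): V_u = e^(−0.08)·[0.9443·0.0000 + 0.0557·2.4000] = 0.1234
Node d (S = 16): V_d = e^(−0.08)·[0.9443·2.4000 + 0.0557·7.2000] = 2.4623
Node 0 (S = 20): V_0 = e^(−0.08)·[0.9443·0.1234 + 0.0557·2.4623] = 0.2342

$0.23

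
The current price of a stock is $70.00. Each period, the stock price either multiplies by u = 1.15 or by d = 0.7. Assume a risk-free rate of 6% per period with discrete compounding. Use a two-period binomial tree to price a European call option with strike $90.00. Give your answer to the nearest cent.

Risk-neutral probability p = (1 + 0.06 − 0.7)/(1.15 − 0.7) = 0.3600/0.4500 = 0.8000
Terminal stock prices: S_uu = 92.57, S_ud = 56.35, S_dd = 34.3
Terminal payoffs (S − K): max(2.575, 0) = 2.575, max(-33.65, 0) = 0, max(-55.7, 0) = 0
Node u (S = 80.5): V_u = 1/1.06·[0.8000·2.5750 + 0.2000·0.0000] = 1.9434
Node d (S = 49): V_d = 1/1.06·[0.8000·0.0000 + 0.2000·0.0000] = 0.0000
Node 0 (S = 70): V_0 = 1/1.06·[0.8000·1.9434 + 0.2000·0.0000] = 1.4667

$1.47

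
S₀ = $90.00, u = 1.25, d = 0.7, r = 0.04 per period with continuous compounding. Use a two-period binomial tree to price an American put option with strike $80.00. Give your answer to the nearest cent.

Risk-neutral probability p = (e^0.04 − 0.7)/(1.25 − 0.7) = 0.3408/0.5500 = 0.6197
Terminal stock prices: S_uu = 140.6, S_ud = 78.75, S_dd = 44.1
Terminal payoffs (K − S): max(-60.62, 0) = 0, max(1.25, 0) = 1.25, max(35.9, 0) = 35.9
Node u (S = 112.5): continuation = e^(−0.04)·[0.6197·0.0000 + 0.3803·1.2500] = 0.4568; exercise value = 0.0000 ≤ continuation, so V_u = 0.4568
Node d (S = 63): continuation = e^(−0.04)·[0.6197·1.2500 + 0.3803·35.9000] = 13.8632; exercise value = 17.0000 > continuation, so V_d = 17.0000 (exercise)
Node 0 (S = 90): continuation = e^(−0.04)·[0.6197·0.4568 + 0.3803·17.0000] = 6.4843; exercise value = 0.0000 ≤ continuation, so V_0 = 6.4843

$6.48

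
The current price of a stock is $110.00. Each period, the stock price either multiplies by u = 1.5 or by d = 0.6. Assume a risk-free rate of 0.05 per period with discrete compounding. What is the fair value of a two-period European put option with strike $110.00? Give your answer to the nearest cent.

Risk-neutral probability p = (1 + 0.05 − 0.6)/(1.5 − 0.6) = 0.4500/0.9000 = 0.5000
Terminal stock prices: S_uu = 247.5, S_ud = 99, S_dd = 39.6
Terminal payoffs (K − S): max(-137.5, 0) = 0, max(11, 0) = 11, max(70.4, 0) = 70.4
Node u (S = 165): V_u = 1/1.05·[0.5000·0.0000 + 0.5000·11.0000] = 5.2381
Node d (S = 66): V_d = 1/1.05·[0.5000·11.0000 + 0.5000·70.4000] = 38.7619
Node 0 (S = 110): V_0 = 1/1.05·[0.5000·5.2381 + 0.5000·38.7619] = 20.9524

$20.95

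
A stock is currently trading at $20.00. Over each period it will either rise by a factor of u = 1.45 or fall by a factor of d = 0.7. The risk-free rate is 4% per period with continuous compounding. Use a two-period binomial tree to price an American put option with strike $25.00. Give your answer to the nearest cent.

$6.84

Risk-neutral probability p = (e^0.04 − 0.7)/(1.45 − 0.7) = 0.3408/0.7500 = 0.4544
Terminal stock prices: S_uu = 42.05, S_ud = 20.3, S_dd = 9.8
Terminal payoffs (K − S): max(-17.05, 0) = 0, max(4.7, 0) = 4.7, max(15.2, 0) = 15.2
Node u (S = 29): continuation = e^(−0.04)·[0.4544·0.0000 + 0.5456·4.7000] = 2.4637; exercise value = 0.0000 ≤ continuation, so V_u = 2.4637
Node d (S = 14): continuation = e^(−0.04)·[0.4544·4.7000 + 0.5456·15.2000] = 10.0197; exercise value = 11.0000 > continuation, so V_d = 11.0000 (exercise)
Node 0 (S = 20): continuation = e^(−0.04)·[0.4544·2.4637 + 0.5456·11.0000] = 6.8418; exercise value = 5.0000 ≤ continuation, so V_0 = 6.8418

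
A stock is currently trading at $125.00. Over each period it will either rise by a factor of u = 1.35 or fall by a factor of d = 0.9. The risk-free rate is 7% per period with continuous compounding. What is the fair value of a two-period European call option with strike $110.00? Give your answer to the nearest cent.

Risk-neutral probability p = (e^0.07 − 0.9)/(1.35 − 0.9) = 0.1725/0.4500 = 0.3834
Terminal stock prices: S_uu = 227.8, S_ud = 151.9, S_dd = 101.2
Terminal payoffs (S − K): max(117.8, 0) = 117.8, max(41.88, 0) = 41.88, max(-8.75, 0) = 0
Node u (S = 168.8): V_u = e^(−0.07)·[0.3834·117.8125 + 0.6166·41.8750] = 66.1867
Node d (S = 112.5): V_d = e^(−0.07)·[0.3834·41.8750 + 0.6166·0.0000] = 14.9676
Node 0 (S = 125): V_0 = e^(−0.07)·[0.3834·66.1867 + 0.6166·14.9676] = 32.2632

$32.26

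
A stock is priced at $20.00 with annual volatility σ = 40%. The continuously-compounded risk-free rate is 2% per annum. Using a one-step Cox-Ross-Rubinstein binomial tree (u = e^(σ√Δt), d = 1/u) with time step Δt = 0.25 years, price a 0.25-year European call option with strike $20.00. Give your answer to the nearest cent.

$2.04

CRR parameters: u = e^(σ√Δt) = e^(0.4·√0.25) = 1.2214, d = 1/u = 0.8187
Per-period rate: rΔt = 0.02·0.25 = 0.005, so R = e^0.005 = 1.0050
Risk-neutral probability p = (e^0.005 − 0.8187)/(1.2214 − 0.8187) = 0.1863/0.4027 = 0.4626
Terminal stock prices: S_u = 24.43, S_d = 16.37
Terminal payoffs (S − K): max(4.428, 0) = 4.428, max(-3.625, 0) = 0
Node 0 (S = 20): V_0 = e^(−0.005)·[0.4626·4.4281 + 0.5374·0.0000] = 2.0383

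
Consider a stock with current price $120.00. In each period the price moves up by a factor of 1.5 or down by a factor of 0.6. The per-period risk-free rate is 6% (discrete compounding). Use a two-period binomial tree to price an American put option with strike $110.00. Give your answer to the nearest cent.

$17.97

Risk-neutral probability p = (1 + 0.06 − 0.6)/(1.5 − 0.6) = 0.4600/0.9000 = 0.5111
Terminal stock prices: S_uu = 270, S_ud = 108, S_dd = 43.2
Terminal payoffs (K − S): max(-160, 0) = 0, max(2, 0) = 2, max(66.8, 0) = 66.8
Node u (S = 180): continuation = 1/1.06·[0.5111·0.0000 + 0.4889·2.0000] = 0.9224; exercise value = 0.0000 ≤ continuation, so V_u = 0.9224
Node d (S = 72): continuation = 1/1.06·[0.5111·2.0000 + 0.4889·66.8000] = 31.7736; exercise value = 38.0000 > continuation, so V_d = 38.0000 (exercise)
Node 0 (S = 120): continuation = 1/1.06·[0.5111·0.9224 + 0.4889·38.0000] = 17.9710; exercise value = 0.0000 ≤ continuation, so V_0 = 17.9710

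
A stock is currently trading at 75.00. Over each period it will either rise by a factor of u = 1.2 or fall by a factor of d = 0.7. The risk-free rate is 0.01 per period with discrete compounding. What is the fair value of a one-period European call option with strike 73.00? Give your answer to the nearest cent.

10.44

Risk-neutral probability p = (1 + 0.01 − 0.7)/(1.2 − 0.7) = 0.3100/0.5000 = 0.6200
Terminal stock prices: S_u = 90, S_d = 52.5
Terminal payoffs (S − K): max(17, 0) = 17, max(-20.5, 0) = 0
Node 0 (S = 75): V_0 = 1/1.01·[0.6200·17.0000 + 0.3800·0.0000] = 10.4356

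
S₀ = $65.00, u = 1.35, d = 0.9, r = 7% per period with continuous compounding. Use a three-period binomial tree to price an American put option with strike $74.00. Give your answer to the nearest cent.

Risk-neutral probability p = (e^0.07 − 0.9)/(1.35 − 0.9) = 0.1725/0.4500 = 0.3834
Terminal stock prices: S_uuu = 159.9, S_uud = 106.6, S_udd = 71.08, S_ddd = 47.39
Terminal payoffs (K − S): max(-85.92, 0) = 0, max(-32.62, 0) = 0, max(2.922, 0) = 2.922, max(26.61, 0) = 26.61
Node uu (S = 118.5): continuation = e^(−0.07)·[0.3834·0.0000 + 0.6166·0.0000] = 0.0000; exercise value = 0.0000 ≤ continuation, so V_uu = 0.0000
Node ud (S = 78.98): continuation = e^(−0.07)·[0.3834·0.0000 + 0.6166·2.9225] = 1.6803; exercise value = 0.0000 ≤ continuation, so V_ud = 1.6803
Node dd (S = 52.65): continuation = e^(−0.07)·[0.3834·2.9225 + 0.6166·26.6150] = 16.3471; exercise value = 21.3500 > continuation, so V_dd = 21.3500 (exercise)
Node u (S = 87.75): continuation = e^(−0.07)·[0.3834·0.0000 + 0.6166·1.6803] = 0.9661; exercise value = 0.0000 ≤ continuation, so V_u = 0.9661
Node d (S = 58.5): continuation = e^(−0.07)·[0.3834·1.6803 + 0.6166·21.3500] = 12.8760; exercise value = 15.5000 > continuation, so V_d = 15.5000 (exercise)
Node 0 (S = 65): continuation = e^(−0.07)·[0.3834·0.9661 + 0.6166·15.5000] = 9.2572; exercise value = 9.0000 ≤ continuation, so V_0 = 9.2572

$9.26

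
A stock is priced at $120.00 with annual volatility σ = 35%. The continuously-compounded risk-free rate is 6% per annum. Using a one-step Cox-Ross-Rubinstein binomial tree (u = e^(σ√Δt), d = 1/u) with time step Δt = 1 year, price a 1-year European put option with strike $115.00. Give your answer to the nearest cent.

CRR parameters: u = e^(σ√Δt) = e^(0.35·√1) = 1.4191, d = 1/u = 0.7047
Per-period rate: rΔt = 0.06·1 = 0.06, so R = e^0.06 = 1.0618
Risk-neutral probability p = (e^0.06 − 0.7047)/(1.4191 − 0.7047) = 0.3571/0.7144 = 0.4999
Terminal stock prices: S_u = 170.3, S_d = 84.56
Terminal payoffs (K − S): max(-55.29, 0) = 0, max(30.44, 0) = 30.44
Node 0 (S = 120): V_0 = e^(−0.06)·[0.4999·0.0000 + 0.5001·30.4374] = 14.3341

$14.33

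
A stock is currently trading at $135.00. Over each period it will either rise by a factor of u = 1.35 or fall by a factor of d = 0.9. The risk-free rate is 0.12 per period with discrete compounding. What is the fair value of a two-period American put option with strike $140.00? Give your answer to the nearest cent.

Risk-neutral probability p = (1 + 0.12 − 0.9)/(1.35 − 0.9) = 0.2200/0.4500 = 0.4889
Terminal stock prices: S_uu = 246, S_ud = 164, S_dd = 109.4
Terminal payoffs (K − S): max(-106, 0) = 0, max(-24.03, 0) = 0, max(30.65, 0) = 30.65
Node u (S = 182.2): continuation = 1/1.12·[0.4889·0.0000 + 0.5111·0.0000] = 0.0000; exercise value = 0.0000 ≤ continuation, so V_u = 0.0000
Node d (S = 121.5): continuation = 1/1.12·[0.4889·0.0000 + 0.5111·30.6500] = 13.9871; exercise value = 18.5000 > continuation, so V_d = 18.5000 (exercise)
Node 0 (S = 135): continuation = 1/1.12·[0.4889·0.0000 + 0.5111·18.5000] = 8.4425; exercise value = 5.0000 ≤ continuation, so V_0 = 8.4425

$8.44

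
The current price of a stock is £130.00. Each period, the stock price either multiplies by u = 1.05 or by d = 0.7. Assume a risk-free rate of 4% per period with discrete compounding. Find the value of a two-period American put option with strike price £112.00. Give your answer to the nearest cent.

Risk-neutral probability p = (1 + 0.04 − 0.7)/(1.05 − 0.7) = 0.3400/0.3500 = 0.9714
Terminal stock prices: S_uu = 143.3, S_ud = 95.55, S_dd = 63.7
Terminal payoffs (K − S): max(-31.33, 0) = 0, max(16.45, 0) = 16.45, max(48.3, 0) = 48.3
Node u (S = 136.5): continuation = 1/1.04·[0.9714·0.0000 + 0.0286·16.4500] = 0.4519; exercise value = 0.0000 ≤ continuation, so V_u = 0.4519
Node d (S = 91): continuation = 1/1.04·[0.9714·16.4500 + 0.0286·48.3000] = 16.6923; exercise value = 21.0000 > continuation, so V_d = 21.0000 (exercise)
Node 0 (S = 130): continuation = 1/1.04·[0.9714·0.4519 + 0.0286·21.0000] = 0.9990; exercise value = 0.0000 ≤ continuation, so V_0 = 0.9990

£1.00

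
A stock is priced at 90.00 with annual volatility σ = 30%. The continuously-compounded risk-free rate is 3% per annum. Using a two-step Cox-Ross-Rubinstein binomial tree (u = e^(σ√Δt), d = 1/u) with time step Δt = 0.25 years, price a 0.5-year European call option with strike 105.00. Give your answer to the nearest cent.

3.86

CRR parameters: u = e^(σ√Δt) = e^(0.3·√0.25) = 1.1618, d = 1/u = 0.8607
Per-period rate: rΔt = 0.03·0.25 = 0.0075, so R = e^0.0075 = 1.0075
Risk-neutral probability p = (e^0.0075 − 0.8607)/(1.1618 − 0.8607) = 0.1468/0.3011 = 0.4876
Terminal stock prices: S_uu = 121.5, S_ud = 90, S_dd = 66.67
Terminal payoffs (S − K): max(16.49, 0) = 16.49, max(-15, 0) = 0, max(-38.33, 0) = 0
Node u (S = 104.6): V_u = e^(−0.0075)·[0.4876·16.4873 + 0.5124·0.0000] = 7.9786
Node d (S = 77.46): V_d = e^(−0.0075)·[0.4876·0.0000 + 0.5124·0.0000] = 0.0000
Node 0 (S = 90): V_0 = e^(−0.0075)·[0.4876·7.9786 + 0.5124·0.0000] = 3.8611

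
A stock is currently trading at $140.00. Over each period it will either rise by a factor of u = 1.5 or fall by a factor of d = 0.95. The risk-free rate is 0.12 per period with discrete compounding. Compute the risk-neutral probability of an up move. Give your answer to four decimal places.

Risk-neutral probability p = (1 + 0.12 − 0.95)/(1.5 − 0.95) = 0.1700/0.5500 = 0.3091

p = 0.3091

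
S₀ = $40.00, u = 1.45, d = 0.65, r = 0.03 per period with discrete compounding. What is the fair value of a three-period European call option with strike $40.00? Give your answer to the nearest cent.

$12.81

Risk-neutral probability p = (1 + 0.03 − 0.65)/(1.45 − 0.65) = 0.3800/0.8000 = 0.4750
Terminal stock prices: S_uuu = 121.9, S_uud = 54.66, S_udd = 24.51, S_ddd = 10.98
Terminal payoffs (S − K): max(81.94, 0) = 81.94, max(14.66, 0) = 14.66, max(-15.49, 0) = 0, max(-29.02, 0) = 0
Node uu (S = 84.1): V_uu = 1/1.03·[0.4750·81.9450 + 0.5250·14.6650] = 45.2650
Node ud (S = 37.7): V_ud = 1/1.03·[0.4750·14.6650 + 0.5250·0.0000] = 6.7630
Node dd (S = 16.9): V_dd = 1/1.03·[0.4750·0.0000 + 0.5250·0.0000] = 0.0000
Node u (S = 58): V_u = 1/1.03·[0.4750·45.2650 + 0.5250·6.7630] = 24.3218
Node d (S = 26): V_d = 1/1.03·[0.4750·6.7630 + 0.5250·0.0000] = 3.1189
Node 0 (S = 40): V_0 = 1/1.03·[0.4750·24.3218 + 0.5250·3.1189] = 12.8061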